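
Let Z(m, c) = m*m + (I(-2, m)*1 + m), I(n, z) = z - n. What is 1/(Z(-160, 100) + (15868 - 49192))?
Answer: -1/8042 ≈ -0.00012435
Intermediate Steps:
Z(m, c) = 2 + m² + 2*m (Z(m, c) = m*m + ((m - 1*(-2))*1 + m) = m² + ((m + 2)*1 + m) = m² + ((2 + m)*1 + m) = m² + ((2 + m) + m) = m² + (2 + 2*m) = 2 + m² + 2*m)
1/(Z(-160, 100) + (15868 - 49192)) = 1/((2 + (-160)² + 2*(-160)) + (15868 - 49192)) = 1/((2 + 25600 - 320) - 33324) = 1/(25282 - 33324) = 1/(-8042) = -1/8042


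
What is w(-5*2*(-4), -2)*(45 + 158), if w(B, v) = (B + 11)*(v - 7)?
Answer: -93177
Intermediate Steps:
w(B, v) = (-7 + v)*(11 + B) (w(B, v) = (11 + B)*(-7 + v) = (-7 + v)*(11 + B))
w(-5*2*(-4), -2)*(45 + 158) = (-77 - 7*(-5*2)*(-4) + 11*(-2) + (-5*2*(-4))*(-2))*(45 + 158) = (-77 - (-70)*(-4) - 22 - 10*(-4)*(-2))*203 = (-77 - 7*40 - 22 + 40*(-2))*203 = (-77 - 280 - 22 - 80)*203 = -459*203 = -93177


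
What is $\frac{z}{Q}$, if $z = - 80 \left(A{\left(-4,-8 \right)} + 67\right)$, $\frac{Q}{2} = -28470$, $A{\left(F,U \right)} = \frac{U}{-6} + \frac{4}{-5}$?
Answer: $\frac{4052}{42705} \approx 0.094883$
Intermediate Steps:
$A{\left(F,U \right)} = - \frac{4}{5} - \frac{U}{6}$ ($A{\left(F,U \right)} = U \left(- \frac{1}{6}\right) + 4 \left(- \frac{1}{5}\right) = - \frac{U}{6} - \frac{4}{5} = - \frac{4}{5} - \frac{U}{6}$)
$Q = -56940$ ($Q = 2 \left(-28470\right) = -56940$)
$z = - \frac{16208}{3}$ ($z = - 80 \left(\left(- \frac{4}{5} - - \frac{4}{3}\right) + 67\right) = - 80 \left(\left(- \frac{4}{5} + \frac{4}{3}\right) + 67\right) = - 80 \left(\frac{8}{15} + 67\right) = \left(-80\right) \frac{1013}{15} = - \frac{16208}{3} \approx -5402.7$)
$\frac{z}{Q} = - \frac{16208}{3 \left(-56940\right)} = \left(- \frac{16208}{3}\right) \left(- \frac{1}{56940}\right) = \frac{4052}{42705}$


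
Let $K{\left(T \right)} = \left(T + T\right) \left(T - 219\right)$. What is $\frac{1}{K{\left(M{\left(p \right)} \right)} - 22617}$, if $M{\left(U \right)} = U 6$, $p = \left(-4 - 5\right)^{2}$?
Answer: $\frac{1}{236907} \approx 4.2211 \cdot 10^{-6}$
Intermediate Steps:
$p = 81$ ($p = \left(-9\right)^{2} = 81$)
$M{\left(U \right)} = 6 U$
$K{\left(T \right)} = 2 T \left(-219 + T\right)$
$\frac{1}{K{\left(M{\left(p \right)} \right)} - 22617} = \frac{1}{2 \cdot 6 \cdot 81 \left(-219 + 6 \cdot 81\right) - 22617} = \frac{1}{2 \cdot 486 \left(-219 + 486\right) - 22617} = \frac{1}{2 \cdot 486 \cdot 267 - 22617} = \frac{1}{259524 - 22617} = \frac{1}{236907}$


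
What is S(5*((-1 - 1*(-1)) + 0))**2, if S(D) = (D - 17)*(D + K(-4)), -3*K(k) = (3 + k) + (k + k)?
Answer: 2601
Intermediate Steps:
K(k) = -1 - k (K(k) = -((3 + k) + (k + k))/3 = -((3 + k) + 2*k)/3 = -(3 + 3*k)/3 = -1 - k)
S(D) = (-17 + D)*(3 + D) (S(D) = (D - 17)*(D + (-1 - 1*(-4))) = (-17 + D)*(D + (-1 + 4)) = (-17 + D)*(D + 3) = (-17 + D)*(3 + D))
S(5*((-1 - 1*(-1)) + 0))**2 = (-51 + (5*((-1 - 1*(-1)) + 0))**2 - 70*((-1 - 1*(-1)) + 0))**2 = (-51 + (5*((-1 + 1) + 0))**2 - 70*((-1 + 1) + 0))**2 = (-51 + (5*(0 + 0))**2 - 70*(0 + 0))**2 = (-51 + (5*0)**2 - 70*0)**2 = (-51 + 0**2 - 14*0)**2 = (-51 + 0 + 0)**2 = (-51)**2 = 2601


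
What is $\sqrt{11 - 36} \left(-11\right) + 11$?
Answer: $11 - 55 i \approx 11.0 - 55.0 i$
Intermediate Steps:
$\sqrt{11 - 36} \left(-11\right) + 11 = \sqrt{-25} \left(-11\right) + 11 = 5 i \left(-11\right) + 11 = - 55 i + 11 = 11 - 55 i$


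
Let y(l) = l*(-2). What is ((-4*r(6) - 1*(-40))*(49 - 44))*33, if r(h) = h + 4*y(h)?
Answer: 34320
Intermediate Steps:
y(l) = -2*l
r(h) = -7*h (r(h) = h + 4*(-2*h) = h - 8*h = -7*h)
((-4*r(6) - 1*(-40))*(49 - 44))*33 = ((-(-28)*6 - 1*(-40))*(49 - 44))*33 = ((-4*(-42) + 40)*5)*33 = ((168 + 40)*5)*33 = (208*5)*33 = 1040*33 = 34320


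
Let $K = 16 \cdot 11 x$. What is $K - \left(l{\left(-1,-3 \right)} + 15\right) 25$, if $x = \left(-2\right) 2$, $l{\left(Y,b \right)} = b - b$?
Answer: $-1079$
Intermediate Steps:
$l{\left(Y,b \right)} = 0$
$x = -4$
$K = -704$ ($K = 16 \cdot 11 \left(-4\right) = 176 \left(-4\right) = -704$)
$K - \left(l{\left(-1,-3 \right)} + 15\right) 25 = -704 - \left(0 + 15\right) 25 = -704 - 15 \cdot 25 = -704 - 375 = -1079$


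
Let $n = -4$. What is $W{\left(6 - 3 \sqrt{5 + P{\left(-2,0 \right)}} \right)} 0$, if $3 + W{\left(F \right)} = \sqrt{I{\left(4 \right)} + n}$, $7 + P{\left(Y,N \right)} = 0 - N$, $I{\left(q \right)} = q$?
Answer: $0$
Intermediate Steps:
$P{\left(Y,N \right)} = -7 - N$ ($P{\left(Y,N \right)} = -7 + \left(0 - N\right) = -7 - N$)
$W{\left(F \right)} = -3$ ($W{\left(F \right)} = -3 + \sqrt{4 - 4} = -3 + \sqrt{0} = -3 + 0 = -3$)
$W{\left(6 - 3 \sqrt{5 + P{\left(-2,0 \right)}} \right)} 0 = \left(-3\right) 0 = 0$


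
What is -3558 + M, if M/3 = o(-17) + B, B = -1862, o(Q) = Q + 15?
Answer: -9150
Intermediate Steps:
o(Q) = 15 + Q
M = -5592 (M = 3*((15 - 17) - 1862) = 3*(-2 - 1862) = 3*(-1864) = -5592)
-3558 + M = -3558 - 5592 = -9150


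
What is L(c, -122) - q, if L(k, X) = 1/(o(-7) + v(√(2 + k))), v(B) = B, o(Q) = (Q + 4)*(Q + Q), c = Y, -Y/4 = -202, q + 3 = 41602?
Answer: -6614234/159 - √10/106 ≈ -41599.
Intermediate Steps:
q = 41599 (q = -3 + 41602 = 41599)
Y = 808 (Y = -4*(-202) = 808)
c = 808
o(Q) = 2*Q*(4 + Q) (o(Q) = (4 + Q)*(2*Q) = 2*Q*(4 + Q))
L(k, X) = 1/(42 + √(2 + k)) (L(k, X) = 1/(2*(-7)*(4 - 7) + √(2 + k)) = 1/(2*(-7)*(-3) + √(2 + k)) = 1/(42 + √(2 + k)))
L(c, -122) - q = 1/(42 + √(2 + 808)) - 1*41599 = 1/(42 + √810) - 41599 = 1/(42 + 9*√10) - 41599 = -41599 + 1/(42 + 9*√10)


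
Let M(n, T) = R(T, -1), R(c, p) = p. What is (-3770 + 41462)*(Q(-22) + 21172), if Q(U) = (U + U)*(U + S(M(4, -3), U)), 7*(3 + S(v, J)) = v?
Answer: 5877992016/7 ≈ 8.3971e+8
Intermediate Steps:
M(n, T) = -1
S(v, J) = -3 + v/7
Q(U) = 2*U*(-22/7 + U) (Q(U) = (U + U)*(U + (-3 + (⅐)*(-1))) = (2*U)*(U + (-3 - ⅐)) = (2*U)*(U - 22/7) = (2*U)*(-22/7 + U) = 2*U*(-22/7 + U))
(-3770 + 41462)*(Q(-22) + 21172) = (-3770 + 41462)*((2/7)*(-22)*(-22 + 7*(-22)) + 21172) = 37692*((2/7)*(-22)*(-22 - 154) + 21172) = 37692*((2/7)*(-22)*(-176) + 21172) = 37692*(7744/7 + 21172) = 37692*(155948/7) = 5877992016/7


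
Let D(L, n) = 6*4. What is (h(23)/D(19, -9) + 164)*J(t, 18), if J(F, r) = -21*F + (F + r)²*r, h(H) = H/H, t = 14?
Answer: 11901551/4 ≈ 2.9754e+6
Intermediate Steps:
h(H) = 1
D(L, n) = 24
J(F, r) = -21*F + r*(F + r)²
(h(23)/D(19, -9) + 164)*J(t, 18) = (1/24 + 164)*(-21*14 + 18*(14 + 18)²) = (1*(1/24) + 164)*(-294 + 18*32²) = (1/24 + 164)*(-294 + 18*1024) = 3937*(-294 + 18432)/24 = (3937/24)*18138 = 11901551/4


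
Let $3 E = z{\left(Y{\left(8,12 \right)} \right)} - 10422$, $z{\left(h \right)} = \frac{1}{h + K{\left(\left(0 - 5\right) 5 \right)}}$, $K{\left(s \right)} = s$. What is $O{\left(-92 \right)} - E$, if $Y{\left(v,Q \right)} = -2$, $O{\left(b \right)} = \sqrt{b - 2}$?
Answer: $\frac{281395}{81} + i \sqrt{94} \approx 3474.0 + 9.6954 i$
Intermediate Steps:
$O{\left(b \right)} = \sqrt{-2 + b}$
$z{\left(h \right)} = \frac{1}{-25 + h}$ ($z{\left(h \right)} = \frac{1}{h + \left(0 - 5\right) 5} = \frac{1}{h - 25} = \frac{1}{-25 + h}$)
$E = - \frac{281395}{81}$ ($E = \frac{\frac{1}{-25 - 2} - 10422}{3} = \frac{\frac{1}{-27} - 10422}{3} = \frac{- \frac{1}{27} - 10422}{3} = \frac{1}{3} \left(- \frac{281395}{27}\right) = - \frac{281395}{81} \approx -3474.0$)
$O{\left(-92 \right)} - E = \sqrt{-2 - 92} - - \frac{281395}{81} = \sqrt{-94} + \frac{281395}{81} = i \sqrt{94} + \frac{281395}{81} = \frac{281395}{81} + i \sqrt{94}$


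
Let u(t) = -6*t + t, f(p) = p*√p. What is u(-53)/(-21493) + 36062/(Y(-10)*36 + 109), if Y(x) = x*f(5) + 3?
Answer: -172473004237/347174516123 - 64911600*√5/16152911 ≈ -9.4826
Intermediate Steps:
f(p) = p^(3/2)
u(t) = -5*t
Y(x) = 3 + 5*x*√5 (Y(x) = x*5^(3/2) + 3 = x*(5*√5) + 3 = 5*x*√5 + 3 = 3 + 5*x*√5)
u(-53)/(-21493) + 36062/(Y(-10)*36 + 109) = -5*(-53)/(-21493) + 36062/((3 + 5*(-10)*√5)*36 + 109) = 265*(-1/21493) + 36062/((3 - 50*√5)*36 + 109) = -265/21493 + 36062/((108 - 1800*√5) + 109) = -265/21493 + 36062/(217 - 1800*√5)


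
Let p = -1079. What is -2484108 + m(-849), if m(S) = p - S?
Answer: -2484338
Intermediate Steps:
m(S) = -1079 - S
-2484108 + m(-849) = -2484108 + (-1079 - 1*(-849)) = -2484108 + (-1079 + 849) = -2484108 - 230 = -2484338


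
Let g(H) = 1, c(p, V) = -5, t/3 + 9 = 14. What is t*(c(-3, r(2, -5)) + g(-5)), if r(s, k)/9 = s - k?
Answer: -60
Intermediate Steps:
r(s, k) = -9*k + 9*s (r(s, k) = 9*(s - k) = -9*k + 9*s)
t = 15 (t = -27 + 3*14 = -27 + 42 = 15)
t*(c(-3, r(2, -5)) + g(-5)) = 15*(-5 + 1) = 15*(-4) = -60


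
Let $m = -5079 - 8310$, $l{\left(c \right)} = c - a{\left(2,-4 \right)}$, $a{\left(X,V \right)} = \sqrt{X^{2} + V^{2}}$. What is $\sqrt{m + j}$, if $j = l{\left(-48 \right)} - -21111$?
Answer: $\sqrt{7674 - 2 \sqrt{5}} \approx 87.576$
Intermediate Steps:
$a{\left(X,V \right)} = \sqrt{V^{2} + X^{2}}$
$l{\left(c \right)} = c - 2 \sqrt{5}$ ($l{\left(c \right)} = c - \sqrt{\left(-4\right)^{2} + 2^{2}} = c - \sqrt{16 + 4} = c - \sqrt{20} = c - 2 \sqrt{5}$)
$j = 21063 - 2 \sqrt{5}$ ($j = \left(-48 - 2 \sqrt{5}\right) - -21111 = \left(-48 - 2 \sqrt{5}\right) + 21111 = 21063 - 2 \sqrt{5} \approx 21059.0$)
$m = -13389$ ($m = -5079 - 8310 = -13389$)
$\sqrt{m + j} = \sqrt{-13389 + \left(21063 - 2 \sqrt{5}\right)} = \sqrt{7674 - 2 \sqrt{5}}$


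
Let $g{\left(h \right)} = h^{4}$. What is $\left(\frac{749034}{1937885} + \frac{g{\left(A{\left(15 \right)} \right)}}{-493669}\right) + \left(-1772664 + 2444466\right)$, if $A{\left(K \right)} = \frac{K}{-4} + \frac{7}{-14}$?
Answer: $\frac{164530101192650323171}{244908480016640} \approx 6.718 \cdot 10^{5}$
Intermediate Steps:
$A{\left(K \right)} = - \frac{1}{2} - \frac{K}{4}$ ($A{\left(K \right)} = K \left(- \frac{1}{4}\right) + 7 \left(- \frac{1}{14}\right) = - \frac{K}{4} - \frac{1}{2} = - \frac{1}{2} - \frac{K}{4}$)
$\left(\frac{749034}{1937885} + \frac{g{\left(A{\left(15 \right)} \right)}}{-493669}\right) + \left(-1772664 + 2444466\right) = \left(\frac{749034}{1937885} + \frac{\left(- \frac{1}{2} - \frac{15}{4}\right)^{4}}{-493669}\right) + \left(-1772664 + 2444466\right) = \left(749034 \cdot \frac{1}{1937885} + \left(- \frac{1}{2} - \frac{15}{4}\right)^{4} \left(- \frac{1}{493669}\right)\right) + 671802 = \left(\frac{749034}{1937885} + \left(- \frac{17}{4}\right)^{4} \left(- \frac{1}{493669}\right)\right) + 671802 = \left(\frac{749034}{1937885} + \frac{83521}{256} \left(- \frac{1}{493669}\right)\right) + 671802 = \left(\frac{749034}{1937885} - \frac{83521}{126379264}\right) + 671802 = \frac{94500511537891}{244908480016640} + 671802 = \frac{164530101192650323171}{244908480016640}$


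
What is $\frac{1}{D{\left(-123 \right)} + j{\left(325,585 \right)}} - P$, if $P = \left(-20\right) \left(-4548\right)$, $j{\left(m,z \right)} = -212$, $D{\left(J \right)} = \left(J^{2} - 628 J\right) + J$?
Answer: $- \frac{8371776479}{92038} \approx -90960.0$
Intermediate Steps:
$D{\left(J \right)} = J^{2} - 627 J$
$P = 90960$
$\frac{1}{D{\left(-123 \right)} + j{\left(325,585 \right)}} - P = \frac{1}{- 123 \left(-627 - 123\right) - 212} - 90960 = \frac{1}{\left(-123\right) \left(-750\right) - 212} - 90960 = \frac{1}{92250 - 212} - 90960 = \frac{1}{92038} - 90960 = - \frac{8371776479}{92038}$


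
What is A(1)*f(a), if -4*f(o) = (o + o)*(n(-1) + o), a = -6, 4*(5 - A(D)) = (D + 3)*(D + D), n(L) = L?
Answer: -63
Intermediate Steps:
A(D) = 5 - D*(3 + D)/2 (A(D) = 5 - (D + 3)*(D + D)/4 = 5 - (3 + D)*2*D/4 = 5 - D*(3 + D)/2)
f(o) = -o*(-1 + o)/2 (f(o) = -(o + o)*(-1 + o)/4 = -2*o*(-1 + o)/4 = -o*(-1 + o)/2)
A(1)*f(a) = (5 - 3/2*1 - ½*1²)*((½)*(-6)*(1 - 1*(-6))) = (5 - 3/2 - ½*1)*((½)*(-6)*(1 + 6)) = (5 - 3/2 - ½)*((½)*(-6)*7) = 3*(-21) = -63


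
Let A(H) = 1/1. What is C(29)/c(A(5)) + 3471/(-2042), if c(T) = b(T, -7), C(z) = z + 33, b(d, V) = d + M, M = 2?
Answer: 116191/6126 ≈ 18.967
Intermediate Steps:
b(d, V) = 2 + d (b(d, V) = d + 2 = 2 + d)
A(H) = 1
C(z) = 33 + z
c(T) = 2 + T
C(29)/c(A(5)) + 3471/(-2042) = (33 + 29)/(2 + 1) + 3471/(-2042) = 62/3 + 3471*(-1/2042) = 62*(⅓) - 3471/2042 = 62/3 - 3471/2042 = 116191/6126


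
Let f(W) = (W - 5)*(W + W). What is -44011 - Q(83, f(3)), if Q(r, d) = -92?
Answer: -43919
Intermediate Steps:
f(W) = 2*W*(-5 + W) (f(W) = (-5 + W)*(2*W) = 2*W*(-5 + W))
-44011 - Q(83, f(3)) = -44011 - 1*(-92) = -44011 + 92 = -43919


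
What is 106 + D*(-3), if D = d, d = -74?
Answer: 328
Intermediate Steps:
D = -74
106 + D*(-3) = 106 - 74*(-3) = 106 + 222 = 328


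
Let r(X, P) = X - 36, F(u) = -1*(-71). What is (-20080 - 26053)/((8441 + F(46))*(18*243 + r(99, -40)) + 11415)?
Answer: -46133/37779159 ≈ -0.0012211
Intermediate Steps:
F(u) = 71
r(X, P) = -36 + X
(-20080 - 26053)/((8441 + F(46))*(18*243 + r(99, -40)) + 11415) = (-20080 - 26053)/((8441 + 71)*(18*243 + (-36 + 99)) + 11415) = -46133/(8512*(4374 + 63) + 11415) = -46133/(8512*4437 + 11415) = -46133/(37767744 + 11415) = -46133/37779159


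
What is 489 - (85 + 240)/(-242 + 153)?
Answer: 43846/89 ≈ 492.65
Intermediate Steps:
489 - (85 + 240)/(-242 + 153) = 489 - 325/(-89) = 489 - 325*(-1)/89 = 489 - 1*(-325/89) = 489 + 325/89 = 43846/89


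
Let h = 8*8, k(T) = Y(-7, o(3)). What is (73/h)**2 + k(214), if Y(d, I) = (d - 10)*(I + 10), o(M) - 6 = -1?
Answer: -1039151/4096 ≈ -253.70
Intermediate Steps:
o(M) = 5 (o(M) = 6 - 1 = 5)
Y(d, I) = (-10 + d)*(10 + I)
k(T) = -255 (k(T) = -100 - 10*5 + 10*(-7) + 5*(-7) = -100 - 50 - 70 - 35 = -255)
h = 64
(73/h)**2 + k(214) = (73/64)**2 - 255 = 5329/4096 - 255 = -1039151/4096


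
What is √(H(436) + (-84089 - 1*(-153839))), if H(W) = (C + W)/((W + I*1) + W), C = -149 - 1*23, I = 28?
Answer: 82*√2334/15 ≈ 264.10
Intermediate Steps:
C = -172 (C = -149 - 23 = -172)
H(W) = (-172 + W)/(28 + 2*W) (H(W) = (-172 + W)/((W + 28*1) + W) = (-172 + W)/((W + 28) + W) = (-172 + W)/((28 + W) + W) = (-172 + W)/(28 + 2*W))
√(H(436) + (-84089 - 1*(-153839))) = √((-172 + 436)/(2*(14 + 436)) + (-84089 - 1*(-153839))) = √((½)*264/450 + (-84089 + 153839)) = √((½)*(1/450)*264 + 69750) = √(22/75 + 69750) = √(5231272/75) = 82*√2334/15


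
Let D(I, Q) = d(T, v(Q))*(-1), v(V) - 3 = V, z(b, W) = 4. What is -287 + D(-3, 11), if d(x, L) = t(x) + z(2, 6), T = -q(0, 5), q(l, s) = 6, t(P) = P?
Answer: -285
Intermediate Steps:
v(V) = 3 + V
T = -6 (T = -1*6 = -6)
d(x, L) = 4 + x (d(x, L) = x + 4 = 4 + x)
D(I, Q) = 2 (D(I, Q) = (4 - 6)*(-1) = -2*(-1) = 2)
-287 + D(-3, 11) = -287 + 2 = -285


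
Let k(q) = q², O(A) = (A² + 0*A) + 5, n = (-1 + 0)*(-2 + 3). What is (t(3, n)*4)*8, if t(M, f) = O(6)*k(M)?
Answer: 11808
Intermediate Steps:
n = -1 (n = -1*1 = -1)
O(A) = 5 + A² (O(A) = (A² + 0) + 5 = A² + 5 = 5 + A²)
t(M, f) = 41*M² (t(M, f) = (5 + 6²)*M² = (5 + 36)*M² = 41*M²)
(t(3, n)*4)*8 = ((41*3²)*4)*8 = ((41*9)*4)*8 = (369*4)*8 = 1476*8 = 11808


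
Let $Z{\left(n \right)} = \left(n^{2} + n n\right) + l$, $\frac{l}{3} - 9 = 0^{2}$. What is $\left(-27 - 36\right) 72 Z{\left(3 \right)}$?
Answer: $-204120$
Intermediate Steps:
$l = 27$ ($l = 27 + 3 \cdot 0^{2} = 27 + 3 \cdot 0 = 27 + 0 = 27$)
$Z{\left(n \right)} = 27 + 2 n^{2}$ ($Z{\left(n \right)} = \left(n^{2} + n n\right) + 27 = \left(n^{2} + n^{2}\right) + 27 = 2 n^{2} + 27 = 27 + 2 n^{2}$)
$\left(-27 - 36\right) 72 Z{\left(3 \right)} = \left(-27 - 36\right) 72 \left(27 + 2 \cdot 3^{2}\right) = \left(-27 - 36\right) 72 \left(27 + 2 \cdot 9\right) = \left(-63\right) 72 \left(27 + 18\right) = \left(-4536\right) 45 = -204120$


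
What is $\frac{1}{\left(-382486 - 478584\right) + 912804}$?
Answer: $\frac{1}{51734} \approx 1.933 \cdot 10^{-5}$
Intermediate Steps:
$\frac{1}{\left(-382486 - 478584\right) + 912804} = \frac{1}{-861070 + 912804} = \frac{1}{51734}$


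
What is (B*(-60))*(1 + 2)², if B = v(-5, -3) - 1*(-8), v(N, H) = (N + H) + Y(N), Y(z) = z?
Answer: 2700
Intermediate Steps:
v(N, H) = H + 2*N (v(N, H) = (N + H) + N = (H + N) + N = H + 2*N)
B = -5 (B = (-3 + 2*(-5)) - 1*(-8) = (-3 - 10) + 8 = -13 + 8 = -5)
(B*(-60))*(1 + 2)² = (-5*(-60))*(1 + 2)² = 300*3² = 300*9 = 2700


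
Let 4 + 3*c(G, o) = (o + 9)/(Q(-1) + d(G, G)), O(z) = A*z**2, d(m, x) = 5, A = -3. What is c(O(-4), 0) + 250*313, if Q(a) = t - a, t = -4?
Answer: 469501/6 ≈ 78250.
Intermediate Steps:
Q(a) = -4 - a
O(z) = -3*z**2
c(G, o) = 1/6 + o/6 (c(G, o) = -4/3 + ((o + 9)/((-4 - 1*(-1)) + 5))/3 = -4/3 + ((9 + o)/((-4 + 1) + 5))/3 = -4/3 + ((9 + o)/(-3 + 5))/3 = -4/3 + ((9 + o)/2)/3 = -4/3 + ((9 + o)*(1/2))/3 = -4/3 + (9/2 + o/2)/3 = -4/3 + (3/2 + o/6) = 1/6 + o/6)
c(O(-4), 0) + 250*313 = (1/6 + (1/6)*0) + 250*313 = (1/6 + 0) + 78250 = 1/6 + 78250 = 469501/6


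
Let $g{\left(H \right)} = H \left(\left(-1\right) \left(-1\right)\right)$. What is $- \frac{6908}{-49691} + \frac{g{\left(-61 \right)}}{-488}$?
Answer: $\frac{104955}{397528} \approx 0.26402$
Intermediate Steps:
$g{\left(H \right)} = H$ ($g{\left(H \right)} = H 1 = H$)
$- \frac{6908}{-49691} + \frac{g{\left(-61 \right)}}{-488} = - \frac{6908}{-49691} - \frac{61}{-488} = \left(-6908\right) \left(- \frac{1}{49691}\right) - - \frac{1}{8} = \frac{6908}{49691} + \frac{1}{8} = \frac{104955}{397528}$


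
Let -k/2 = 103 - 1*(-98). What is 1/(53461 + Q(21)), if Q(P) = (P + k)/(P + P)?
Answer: 14/748327 ≈ 1.8708e-5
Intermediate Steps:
k = -402 (k = -2*(103 - 1*(-98)) = -2*(103 + 98) = -2*201 = -402)
Q(P) = (-402 + P)/(2*P) (Q(P) = (P - 402)/(P + P) = (-402 + P)/((2*P)) = (-402 + P)*(1/(2*P)) = (-402 + P)/(2*P))
1/(53461 + Q(21)) = 1/(53461 + (½)*(-402 + 21)/21) = 1/(53461 + (½)*(1/21)*(-381)) = 1/(53461 - 127/14) = 1/(748327/14) = 14/748327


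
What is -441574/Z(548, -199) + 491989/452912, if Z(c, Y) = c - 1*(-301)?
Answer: -199576464827/384522288 ≈ -519.02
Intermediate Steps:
Z(c, Y) = 301 + c (Z(c, Y) = c + 301 = 301 + c)
-441574/Z(548, -199) + 491989/452912 = -441574/(301 + 548) + 491989/452912 = -441574/849 + 491989*(1/452912) = -441574*1/849 + 491989/452912 = -441574/849 + 491989/452912 = -199576464827/384522288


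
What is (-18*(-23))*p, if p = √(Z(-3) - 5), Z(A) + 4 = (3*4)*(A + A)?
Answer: 3726*I ≈ 3726.0*I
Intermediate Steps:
Z(A) = -4 + 24*A (Z(A) = -4 + (3*4)*(A + A) = -4 + 12*(2*A) = -4 + 24*A)
p = 9*I (p = √((-4 + 24*(-3)) - 5) = √((-4 - 72) - 5) = √(-76 - 5) = √(-81) = 9*I ≈ 9.0*I)
(-18*(-23))*p = (-18*(-23))*(9*I) = 414*(9*I) = 3726*I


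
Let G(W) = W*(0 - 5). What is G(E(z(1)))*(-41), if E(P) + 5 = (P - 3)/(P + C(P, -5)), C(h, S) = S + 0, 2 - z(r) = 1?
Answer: -1845/2 ≈ -922.50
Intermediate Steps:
z(r) = 1 (z(r) = 2 - 1*1 = 2 - 1 = 1)
C(h, S) = S
E(P) = -5 + (-3 + P)/(-5 + P) (E(P) = -5 + (P - 3)/(P - 5) = -5 + (-3 + P)/(-5 + P))
G(W) = -5*W (G(W) = W*(-5) = -5*W)
G(E(z(1)))*(-41) = -10*(11 - 2*1)/(-5 + 1)*(-41) = -10*(11 - 2)/(-4)*(-41) = -10*(-1)*9/4*(-41) = -5*(-9/2)*(-41) = (45/2)*(-41) = -1845/2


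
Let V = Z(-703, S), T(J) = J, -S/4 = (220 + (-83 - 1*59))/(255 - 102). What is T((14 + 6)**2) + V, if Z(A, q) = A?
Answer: -303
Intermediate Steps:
S = -104/51 (S = -4*(220 + (-83 - 1*59))/(255 - 102) = -4*(220 + (-83 - 59))/153 = -4*(220 - 142)/153 = -312/153 = -4*26/51 = -104/51 ≈ -2.0392)
V = -703
T((14 + 6)**2) + V = (14 + 6)**2 - 703 = 20**2 - 703 = 400 - 703 = -303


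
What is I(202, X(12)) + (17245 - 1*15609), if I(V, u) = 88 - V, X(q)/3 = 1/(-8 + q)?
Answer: 1522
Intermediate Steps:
X(q) = 3/(-8 + q)
I(202, X(12)) + (17245 - 1*15609) = (88 - 1*202) + (17245 - 1*15609) = (88 - 202) + (17245 - 15609) = -114 + 1636 = 1522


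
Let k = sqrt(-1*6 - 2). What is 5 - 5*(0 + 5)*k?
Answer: 5 - 50*I*sqrt(2) ≈ 5.0 - 70.711*I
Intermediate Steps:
k = 2*I*sqrt(2) (k = sqrt(-6 - 2) = sqrt(-8) = 2*I*sqrt(2) ≈ 2.8284*I)
5 - 5*(0 + 5)*k = 5 - 5*(0 + 5)*2*I*sqrt(2) = 5 - 25*2*I*sqrt(2) = 5 - 50*I*sqrt(2)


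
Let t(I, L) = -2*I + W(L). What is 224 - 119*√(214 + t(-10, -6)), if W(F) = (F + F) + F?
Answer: 224 - 714*√6 ≈ -1524.9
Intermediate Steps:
W(F) = 3*F (W(F) = 2*F + F = 3*F)
t(I, L) = -2*I + 3*L
224 - 119*√(214 + t(-10, -6)) = 224 - 119*√(214 + (-2*(-10) + 3*(-6))) = 224 - 119*√(214 + (20 - 18)) = 224 - 119*√(214 + 2) = 224 - 714*√6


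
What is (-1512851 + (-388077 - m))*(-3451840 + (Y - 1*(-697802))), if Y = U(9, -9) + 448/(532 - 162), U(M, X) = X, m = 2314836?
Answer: 2147925312096844/185 ≈ 1.1610e+13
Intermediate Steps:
Y = -1441/185 (Y = -9 + 448/(532 - 162) = -9 + 448/370 = -9 + (1/370)*448 = -9 + 224/185 = -1441/185 ≈ -7.7892)
(-1512851 + (-388077 - m))*(-3451840 + (Y - 1*(-697802))) = (-1512851 + (-388077 - 1*2314836))*(-3451840 + (-1441/185 - 1*(-697802))) = (-1512851 + (-388077 - 2314836))*(-3451840 + (-1441/185 + 697802)) = (-1512851 - 2702913)*(-3451840 + 129091929/185) = -4215764*(-509498471/185) = 2147925312096844/185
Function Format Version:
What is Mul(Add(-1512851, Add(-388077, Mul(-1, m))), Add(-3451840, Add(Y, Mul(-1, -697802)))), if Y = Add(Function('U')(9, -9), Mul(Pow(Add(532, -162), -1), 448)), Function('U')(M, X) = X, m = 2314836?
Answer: Rational(2147925312096844, 185) ≈ 1.1610e+13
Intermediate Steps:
Y = Rational(-1441, 185) (Y = Add(-9, Mul(Pow(Add(532, -162), -1), 448)) = Add(-9, Mul(Pow(370, -1), 448)) = Add(-9, Mul(Rational(1, 370), 448)) = Add(-9, Rational(224, 185)) = Rational(-1441, 185) ≈ -7.7892)
Mul(Add(-1512851, Add(-388077, Mul(-1, m))), Add(-3451840, Add(Y, Mul(-1, -697802)))) = Mul(Add(-1512851, Add(-388077, Mul(-1, 2314836))), Add(-3451840, Add(Rational(-1441, 185), Mul(-1, -697802)))) = Mul(Add(-1512851, Add(-388077, -2314836)), Add(-3451840, Add(Rational(-1441, 185), 697802))) = Mul(Add(-1512851, -2702913), Add(-3451840, Rational(129091929, 185))) = Mul(-4215764, Rational(-509498471, 185)) = Rational(2147925312096844, 185)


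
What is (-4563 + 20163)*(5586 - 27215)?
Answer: -337412400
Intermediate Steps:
(-4563 + 20163)*(5586 - 27215) = 15600*(-21629) = -337412400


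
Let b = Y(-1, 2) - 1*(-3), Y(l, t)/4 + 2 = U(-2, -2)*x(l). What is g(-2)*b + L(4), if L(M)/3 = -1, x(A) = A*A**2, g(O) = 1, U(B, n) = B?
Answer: 0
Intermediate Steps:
x(A) = A**3
Y(l, t) = -8 - 8*l**3 (Y(l, t) = -8 + 4*(-2*l**3) = -8 - 8*l**3)
L(M) = -3 (L(M) = 3*(-1) = -3)
b = 3 (b = (-8 - 8*(-1)**3) - 1*(-3) = (-8 - 8*(-1)) + 3 = (-8 + 8) + 3 = 0 + 3 = 3)
g(-2)*b + L(4) = 1*3 - 3 = 3 - 3 = 0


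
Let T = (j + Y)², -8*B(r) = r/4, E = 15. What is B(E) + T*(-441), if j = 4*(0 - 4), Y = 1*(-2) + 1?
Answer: -4078383/32 ≈ -1.2745e+5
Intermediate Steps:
B(r) = -r/32 (B(r) = -r/(8*4) = -r/32)
Y = -1 (Y = -2 + 1 = -1)
j = -16 (j = 4*(-4) = -16)
T = 289 (T = (-16 - 1)² = (-17)² = 289)
B(E) + T*(-441) = -1/32*15 + 289*(-441) = -15/32 - 127449 = -4078383/32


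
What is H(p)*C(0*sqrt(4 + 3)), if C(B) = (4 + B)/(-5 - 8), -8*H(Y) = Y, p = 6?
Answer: 3/13 ≈ 0.23077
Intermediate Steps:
H(Y) = -Y/8
C(B) = -4/13 - B/13 (C(B) = (4 + B)/(-13) = (4 + B)*(-1/13) = -4/13 - B/13)
H(p)*C(0*sqrt(4 + 3)) = (-1/8*6)*(-4/13 - 0*sqrt(4 + 3)) = -3*(-4/13 - 0*sqrt(7))/4 = -3*(-4/13 - 1/13*0)/4 = -3*(-4/13 + 0)/4 = -3/4*(-4/13) = 3/13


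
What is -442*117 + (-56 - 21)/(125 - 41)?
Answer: -620579/12 ≈ -51715.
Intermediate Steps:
-442*117 + (-56 - 21)/(125 - 41) = -51714 - 77/84 = -51714 - 77*1/84 = -51714 - 11/12 = -620579/12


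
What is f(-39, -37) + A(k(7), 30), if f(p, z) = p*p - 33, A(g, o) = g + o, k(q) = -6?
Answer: 1512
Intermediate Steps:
f(p, z) = -33 + p**2 (f(p, z) = p**2 - 33 = -33 + p**2)
f(-39, -37) + A(k(7), 30) = (-33 + (-39)**2) + (-6 + 30) = (-33 + 1521) + 24 = 1488 + 24 = 1512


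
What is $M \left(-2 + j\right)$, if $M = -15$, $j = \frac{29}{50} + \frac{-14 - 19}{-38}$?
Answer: $\frac{786}{95} \approx 8.2737$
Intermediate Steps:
$j = \frac{688}{475}$ ($j = 29 \cdot \frac{1}{50} - - \frac{33}{38} = \frac{29}{50} + \frac{33}{38} = \frac{688}{475} \approx 1.4484$)
$M \left(-2 + j\right) = - 15 \left(-2 + \frac{688}{475}\right) = \left(-15\right) \left(- \frac{262}{475}\right) = \frac{786}{95}$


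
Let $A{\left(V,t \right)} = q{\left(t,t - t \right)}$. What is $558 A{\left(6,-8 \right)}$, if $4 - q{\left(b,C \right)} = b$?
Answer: $6696$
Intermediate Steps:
$q{\left(b,C \right)} = 4 - b$
$A{\left(V,t \right)} = 4 - t$
$558 A{\left(6,-8 \right)} = 558 \left(4 - -8\right) = 558 \left(4 + 8\right) = 558 \cdot 12 = 6696$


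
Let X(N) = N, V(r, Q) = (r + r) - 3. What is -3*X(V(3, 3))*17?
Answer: -153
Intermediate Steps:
V(r, Q) = -3 + 2*r (V(r, Q) = 2*r - 3 = -3 + 2*r)
-3*X(V(3, 3))*17 = -3*(-3 + 2*3)*17 = -3*(-3 + 6)*17 = -3*3*17 = -9*17 = -153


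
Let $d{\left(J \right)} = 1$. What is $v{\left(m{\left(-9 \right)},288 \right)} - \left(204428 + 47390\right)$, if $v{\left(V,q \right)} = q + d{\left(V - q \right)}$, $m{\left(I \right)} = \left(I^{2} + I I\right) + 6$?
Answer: $-251529$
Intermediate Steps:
$m{\left(I \right)} = 6 + 2 I^{2}$ ($m{\left(I \right)} = \left(I^{2} + I^{2}\right) + 6 = 2 I^{2} + 6 = 6 + 2 I^{2}$)
$v{\left(V,q \right)} = 1 + q$ ($v{\left(V,q \right)} = q + 1 = 1 + q$)
$v{\left(m{\left(-9 \right)},288 \right)} - \left(204428 + 47390\right) = \left(1 + 288\right) - \left(204428 + 47390\right) = 289 - 251818 = -251529$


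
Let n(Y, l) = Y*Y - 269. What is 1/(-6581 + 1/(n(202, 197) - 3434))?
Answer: -37101/244161680 ≈ -0.00015195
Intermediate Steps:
n(Y, l) = -269 + Y² (n(Y, l) = Y² - 269 = -269 + Y²)
1/(-6581 + 1/(n(202, 197) - 3434)) = 1/(-6581 + 1/((-269 + 202²) - 3434)) = 1/(-6581 + 1/((-269 + 40804) - 3434)) = 1/(-6581 + 1/(40535 - 3434)) = 1/(-6581 + 1/37101) = 1/(-244161680/37101) = -37101/244161680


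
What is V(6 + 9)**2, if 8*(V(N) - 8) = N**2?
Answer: 83521/64 ≈ 1305.0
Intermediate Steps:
V(N) = 8 + N**2/8
V(6 + 9)**2 = (8 + (6 + 9)**2/8)**2 = (8 + (1/8)*15**2)**2 = (8 + (1/8)*225)**2 = (8 + 225/8)**2 = (289/8)**2 = 83521/64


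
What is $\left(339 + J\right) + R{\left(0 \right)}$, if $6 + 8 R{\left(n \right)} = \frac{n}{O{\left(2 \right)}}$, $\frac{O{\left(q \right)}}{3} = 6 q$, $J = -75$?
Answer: $\frac{1053}{4} \approx 263.25$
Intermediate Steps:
$O{\left(q \right)} = 18 q$ ($O{\left(q \right)} = 3 \cdot 6 q = 18 q$)
$R{\left(n \right)} = - \frac{3}{4} + \frac{n}{288}$ ($R{\left(n \right)} = - \frac{3}{4} + \frac{n \frac{1}{18 \cdot 2}}{8} = - \frac{3}{4} + \frac{n \frac{1}{36}}{8} = - \frac{3}{4} + \frac{\frac{1}{36} n}{8} = - \frac{3}{4} + \frac{n}{288}$)
$\left(339 + J\right) + R{\left(0 \right)} = \left(339 - 75\right) + \left(- \frac{3}{4} + \frac{1}{288} \cdot 0\right) = 264 + \left(- \frac{3}{4} + 0\right) = 264 - \frac{3}{4} = \frac{1053}{4}$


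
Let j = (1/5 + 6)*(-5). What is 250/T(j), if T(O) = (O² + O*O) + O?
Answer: 250/1891 ≈ 0.13221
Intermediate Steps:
j = -31 (j = (1*(⅕) + 6)*(-5) = (⅕ + 6)*(-5) = (31/5)*(-5) = -31)
T(O) = O + 2*O² (T(O) = (O² + O²) + O = 2*O² + O = O + 2*O²)
250/T(j) = 250/((-31*(1 + 2*(-31)))) = 250/((-31*(1 - 62))) = 250/((-31*(-61))) = 250/1891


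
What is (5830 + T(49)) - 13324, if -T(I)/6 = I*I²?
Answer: -713388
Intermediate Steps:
T(I) = -6*I³ (T(I) = -6*I*I² = -6*I³)
(5830 + T(49)) - 13324 = (5830 - 6*49³) - 13324 = (5830 - 6*117649) - 13324 = (5830 - 705894) - 13324 = -700064 - 13324 = -713388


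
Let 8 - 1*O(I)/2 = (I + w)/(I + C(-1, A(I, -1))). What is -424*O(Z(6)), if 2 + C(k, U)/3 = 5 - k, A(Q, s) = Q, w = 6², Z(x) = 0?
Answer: -4240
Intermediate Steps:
w = 36
C(k, U) = 9 - 3*k (C(k, U) = -6 + 3*(5 - k) = -6 + (15 - 3*k) = 9 - 3*k)
O(I) = 16 - 2*(36 + I)/(12 + I) (O(I) = 16 - 2*(I + 36)/(I + (9 - 3*(-1))) = 16 - 2*(36 + I)/(I + (9 + 3)) = 16 - 2*(36 + I)/(I + 12) = 16 - 2*(36 + I)/(12 + I))
-424*O(Z(6)) = -848*(60 + 7*0)/(12 + 0) = -848*(60 + 0)/12 = -848*60/12 = -424*10 = -4240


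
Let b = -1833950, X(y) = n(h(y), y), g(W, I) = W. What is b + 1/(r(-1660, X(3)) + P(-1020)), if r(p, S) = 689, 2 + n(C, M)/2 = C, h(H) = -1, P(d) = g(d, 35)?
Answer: -607037451/331 ≈ -1.8340e+6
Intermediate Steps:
P(d) = d
n(C, M) = -4 + 2*C
X(y) = -6 (X(y) = -4 + 2*(-1) = -4 - 2 = -6)
b + 1/(r(-1660, X(3)) + P(-1020)) = -1833950 + 1/(689 - 1020) = -1833950 + 1/(-331) = -1833950 - 1/331 = -607037451/331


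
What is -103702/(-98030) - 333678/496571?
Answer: 9392475751/24339427565 ≈ 0.38590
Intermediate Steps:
-103702/(-98030) - 333678/496571 = -103702*(-1/98030) - 333678*1/496571 = 51851/49015 - 333678/496571 = 9392475751/24339427565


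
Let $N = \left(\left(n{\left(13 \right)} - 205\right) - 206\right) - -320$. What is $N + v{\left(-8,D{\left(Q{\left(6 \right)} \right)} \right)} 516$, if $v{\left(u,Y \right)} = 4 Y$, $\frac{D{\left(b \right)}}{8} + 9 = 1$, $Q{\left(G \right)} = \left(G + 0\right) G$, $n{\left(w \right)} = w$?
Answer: $-132174$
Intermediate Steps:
$Q{\left(G \right)} = G^{2}$ ($Q{\left(G \right)} = G G = G^{2}$)
$D{\left(b \right)} = -64$ ($D{\left(b \right)} = -72 + 8 \cdot 1 = -72 + 8 = -64$)
$N = -78$ ($N = \left(\left(13 - 205\right) - 206\right) - -320 = \left(-192 - 206\right) + 320 = -398 + 320 = -78$)
$N + v{\left(-8,D{\left(Q{\left(6 \right)} \right)} \right)} 516 = -78 + 4 \left(-64\right) 516 = -78 - 132096 = -132174$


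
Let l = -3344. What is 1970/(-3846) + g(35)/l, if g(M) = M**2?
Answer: -5649515/6430512 ≈ -0.87855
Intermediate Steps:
1970/(-3846) + g(35)/l = 1970/(-3846) + 35**2/(-3344) = 1970*(-1/3846) + 1225*(-1/3344) = -985/1923 - 1225/3344 = -5649515/6430512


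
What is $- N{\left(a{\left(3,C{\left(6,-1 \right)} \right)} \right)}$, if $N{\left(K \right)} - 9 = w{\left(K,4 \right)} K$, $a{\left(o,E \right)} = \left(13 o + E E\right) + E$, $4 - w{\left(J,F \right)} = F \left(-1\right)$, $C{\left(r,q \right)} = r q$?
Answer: $-561$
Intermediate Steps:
$C{\left(r,q \right)} = q r$
$w{\left(J,F \right)} = 4 + F$ ($w{\left(J,F \right)} = 4 - F \left(-1\right) = 4 - - F = 4 + F$)
$a{\left(o,E \right)} = E + E^{2} + 13 o$ ($a{\left(o,E \right)} = \left(13 o + E^{2}\right) + E = \left(E^{2} + 13 o\right) + E = E + E^{2} + 13 o$)
$N{\left(K \right)} = 9 + 8 K$ ($N{\left(K \right)} = 9 + \left(4 + 4\right) K = 9 + 8 K$)
$- N{\left(a{\left(3,C{\left(6,-1 \right)} \right)} \right)} = - (9 + 8 \left(\left(-1\right) 6 + \left(\left(-1\right) 6\right)^{2} + 13 \cdot 3\right)) = - (9 + 8 \left(-6 + \left(-6\right)^{2} + 39\right)) = - (9 + 8 \left(-6 + 36 + 39\right)) = - (9 + 8 \cdot 69) = - (9 + 552) = \left(-1\right) 561 = -561$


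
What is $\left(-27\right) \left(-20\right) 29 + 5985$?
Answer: $21645$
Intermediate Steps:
$\left(-27\right) \left(-20\right) 29 + 5985 = 540 \cdot 29 + 5985 = 15660 + 5985 = 21645$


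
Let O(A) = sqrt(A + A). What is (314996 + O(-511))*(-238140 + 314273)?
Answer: 23981590468 + 76133*I*sqrt(1022) ≈ 2.3982e+10 + 2.4339e+6*I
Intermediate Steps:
O(A) = sqrt(2)*sqrt(A) (O(A) = sqrt(2*A) = sqrt(2)*sqrt(A))
(314996 + O(-511))*(-238140 + 314273) = (314996 + sqrt(2)*sqrt(-511))*(-238140 + 314273) = (314996 + sqrt(2)*(I*sqrt(511)))*76133 = (314996 + I*sqrt(1022))*76133 = 23981590468 + 76133*I*sqrt(1022)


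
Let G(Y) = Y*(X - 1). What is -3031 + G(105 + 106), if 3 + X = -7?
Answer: -5352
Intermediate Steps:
X = -10 (X = -3 - 7 = -10)
G(Y) = -11*Y (G(Y) = Y*(-10 - 1) = Y*(-11) = -11*Y)
-3031 + G(105 + 106) = -3031 - 11*(105 + 106) = -3031 - 11*211 = -3031 - 2321 = -5352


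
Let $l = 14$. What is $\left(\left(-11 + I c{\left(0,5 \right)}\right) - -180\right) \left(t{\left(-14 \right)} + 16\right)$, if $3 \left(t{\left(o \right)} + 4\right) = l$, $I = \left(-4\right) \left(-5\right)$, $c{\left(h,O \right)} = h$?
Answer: $\frac{8450}{3} \approx 2816.7$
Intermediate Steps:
$I = 20$
$t{\left(o \right)} = \frac{2}{3}$ ($t{\left(o \right)} = -4 + \frac{1}{3} \cdot 14 = -4 + \frac{14}{3} = \frac{2}{3}$)
$\left(\left(-11 + I c{\left(0,5 \right)}\right) - -180\right) \left(t{\left(-14 \right)} + 16\right) = \left(\left(-11 + 20 \cdot 0\right) - -180\right) \left(\frac{2}{3} + 16\right) = \left(\left(-11 + 0\right) + 180\right) \frac{50}{3} = \left(-11 + 180\right) \frac{50}{3} = 169 \cdot \frac{50}{3} = \frac{8450}{3}$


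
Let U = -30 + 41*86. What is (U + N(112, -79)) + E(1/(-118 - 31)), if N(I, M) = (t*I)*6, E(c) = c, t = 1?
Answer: 621031/149 ≈ 4168.0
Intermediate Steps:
N(I, M) = 6*I (N(I, M) = (1*I)*6 = I*6 = 6*I)
U = 3496 (U = -30 + 3526 = 3496)
(U + N(112, -79)) + E(1/(-118 - 31)) = (3496 + 6*112) + 1/(-118 - 31) = (3496 + 672) + 1/(-149) = 4168 - 1/149 = 621031/149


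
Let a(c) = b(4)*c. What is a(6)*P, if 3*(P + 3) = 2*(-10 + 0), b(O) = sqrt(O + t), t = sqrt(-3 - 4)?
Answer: -58*sqrt(4 + I*sqrt(7)) ≈ -121.63 - 36.587*I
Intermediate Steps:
t = I*sqrt(7) (t = sqrt(-7) = I*sqrt(7) ≈ 2.6458*I)
b(O) = sqrt(O + I*sqrt(7))
a(c) = c*sqrt(4 + I*sqrt(7)) (a(c) = sqrt(4 + I*sqrt(7))*c = c*sqrt(4 + I*sqrt(7)))
P = -29/3 (P = -3 + (2*(-10 + 0))/3 = -3 + (2*(-10))/3 = -3 + (1/3)*(-20) = -3 - 20/3 = -29/3 ≈ -9.6667)
a(6)*P = (6*sqrt(4 + I*sqrt(7)))*(-29/3) = -58*sqrt(4 + I*sqrt(7))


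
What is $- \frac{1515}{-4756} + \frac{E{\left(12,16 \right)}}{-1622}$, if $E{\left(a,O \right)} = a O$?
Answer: $\frac{772089}{3857116} \approx 0.20017$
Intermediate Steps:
$E{\left(a,O \right)} = O a$
$- \frac{1515}{-4756} + \frac{E{\left(12,16 \right)}}{-1622} = - \frac{1515}{-4756} + \frac{16 \cdot 12}{-1622} = \left(-1515\right) \left(- \frac{1}{4756}\right) + 192 \left(- \frac{1}{1622}\right) = \frac{1515}{4756} - \frac{96}{811} = \frac{772089}{3857116}$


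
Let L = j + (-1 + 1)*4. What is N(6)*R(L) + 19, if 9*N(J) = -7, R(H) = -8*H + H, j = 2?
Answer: 269/9 ≈ 29.889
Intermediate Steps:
L = 2 (L = 2 + (-1 + 1)*4 = 2 + 0*4 = 2 + 0 = 2)
R(H) = -7*H
N(J) = -7/9 (N(J) = (⅑)*(-7) = -7/9)
N(6)*R(L) + 19 = -(-49)*2/9 + 19 = -7/9*(-14) + 19 = 98/9 + 19 = 269/9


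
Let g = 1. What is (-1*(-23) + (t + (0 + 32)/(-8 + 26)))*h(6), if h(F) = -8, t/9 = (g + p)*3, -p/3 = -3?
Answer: -21224/9 ≈ -2358.2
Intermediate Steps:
p = 9 (p = -3*(-3) = 9)
t = 270 (t = 9*((1 + 9)*3) = 9*(10*3) = 9*30 = 270)
(-1*(-23) + (t + (0 + 32)/(-8 + 26)))*h(6) = (-1*(-23) + (270 + (0 + 32)/(-8 + 26)))*(-8) = (23 + (270 + 32/18))*(-8) = (23 + (270 + 32*(1/18)))*(-8) = (23 + (270 + 16/9))*(-8) = (23 + 2446/9)*(-8) = (2653/9)*(-8) = -21224/9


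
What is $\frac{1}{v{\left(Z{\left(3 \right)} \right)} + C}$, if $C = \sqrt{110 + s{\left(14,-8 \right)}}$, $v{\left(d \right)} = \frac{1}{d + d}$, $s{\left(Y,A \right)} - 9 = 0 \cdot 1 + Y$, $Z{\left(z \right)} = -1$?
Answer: $\frac{2}{531} + \frac{4 \sqrt{133}}{531} \approx 0.090641$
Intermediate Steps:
$s{\left(Y,A \right)} = 9 + Y$ ($s{\left(Y,A \right)} = 9 + \left(0 \cdot 1 + Y\right) = 9 + \left(0 + Y\right) = 9 + Y$)
$v{\left(d \right)} = \frac{1}{2 d}$
$C = \sqrt{133}$ ($C = \sqrt{110 + \left(9 + 14\right)} = \sqrt{110 + 23} = \sqrt{133} \approx 11.533$)
$\frac{1}{v{\left(Z{\left(3 \right)} \right)} + C} = \frac{1}{\frac{1}{2 \left(-1\right)} + \sqrt{133}} = \frac{1}{\frac{1}{2} \left(-1\right) + \sqrt{133}} = \frac{1}{- \frac{1}{2} + \sqrt{133}}$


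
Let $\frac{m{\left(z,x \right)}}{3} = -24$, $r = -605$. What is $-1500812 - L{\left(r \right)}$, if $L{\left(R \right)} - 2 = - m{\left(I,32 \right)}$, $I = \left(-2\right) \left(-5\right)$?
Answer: $-1500886$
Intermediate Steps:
$I = 10$
$m{\left(z,x \right)} = -72$ ($m{\left(z,x \right)} = 3 \left(-24\right) = -72$)
$L{\left(R \right)} = 74$ ($L{\left(R \right)} = 2 - -72 = 2 + 72 = 74$)
$-1500812 - L{\left(r \right)} = -1500812 - 74 = -1500886$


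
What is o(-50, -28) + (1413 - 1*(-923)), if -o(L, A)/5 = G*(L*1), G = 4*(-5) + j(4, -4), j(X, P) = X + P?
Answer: -2664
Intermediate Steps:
j(X, P) = P + X
G = -20 (G = 4*(-5) + (-4 + 4) = -20 + 0 = -20)
o(L, A) = 100*L (o(L, A) = -(-100)*L*1 = -(-100)*L = 100*L)
o(-50, -28) + (1413 - 1*(-923)) = 100*(-50) + (1413 - 1*(-923)) = -5000 + (1413 + 923) = -5000 + 2336 = -2664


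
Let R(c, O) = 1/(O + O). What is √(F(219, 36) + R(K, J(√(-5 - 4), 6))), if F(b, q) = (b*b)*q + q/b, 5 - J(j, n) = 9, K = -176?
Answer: √147216484702/292 ≈ 1314.0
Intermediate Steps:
J(j, n) = -4 (J(j, n) = 5 - 1*9 = 5 - 9 = -4)
F(b, q) = q/b + q*b² (F(b, q) = b²*q + q/b = q*b² + q/b = q/b + q*b²)
R(c, O) = 1/(2*O)
√(F(219, 36) + R(K, J(√(-5 - 4), 6))) = √(36*(1 + 219³)/219 + (½)/(-4)) = √(36*(1/219)*(1 + 10503459) + (½)*(-¼)) = √(36*(1/219)*10503460 - ⅛) = √(126041520/73 - ⅛) = √(1008332087/584) = √147216484702/292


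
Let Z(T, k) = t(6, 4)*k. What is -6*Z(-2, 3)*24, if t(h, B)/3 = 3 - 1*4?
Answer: 1296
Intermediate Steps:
t(h, B) = -3 (t(h, B) = 3*(3 - 1*4) = 3*(3 - 4) = 3*(-1) = -3)
Z(T, k) = -3*k
-6*Z(-2, 3)*24 = -(-18)*3*24 = -6*(-9)*24 = 54*24 = 1296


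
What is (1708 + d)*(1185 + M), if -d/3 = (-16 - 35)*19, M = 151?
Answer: 6165640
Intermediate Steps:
d = 2907 (d = -3*(-16 - 35)*19 = -(-153)*19 = -3*(-969) = 2907)
(1708 + d)*(1185 + M) = (1708 + 2907)*(1185 + 151) = 4615*1336 = 6165640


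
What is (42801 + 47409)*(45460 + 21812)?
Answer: 6068607120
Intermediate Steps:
(42801 + 47409)*(45460 + 21812) = 90210*67272 = 6068607120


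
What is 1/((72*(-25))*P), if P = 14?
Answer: -1/25200 ≈ -3.9683e-5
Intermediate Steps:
1/((72*(-25))*P) = 1/((72*(-25))*14) = 1/(-1800*14) = 1/(-25200) = -1/25200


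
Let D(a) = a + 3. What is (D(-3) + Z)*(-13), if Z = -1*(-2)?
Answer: -26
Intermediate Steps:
D(a) = 3 + a
Z = 2
(D(-3) + Z)*(-13) = ((3 - 3) + 2)*(-13) = (0 + 2)*(-13) = 2*(-13) = -26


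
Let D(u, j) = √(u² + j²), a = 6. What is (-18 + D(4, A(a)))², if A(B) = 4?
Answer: 356 - 144*√2 ≈ 152.35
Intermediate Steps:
D(u, j) = √(j² + u²)
(-18 + D(4, A(a)))² = (-18 + √(4² + 4²))² = (-18 + √(16 + 16))² = (-18 + √32)² = (-18 + 4*√2)²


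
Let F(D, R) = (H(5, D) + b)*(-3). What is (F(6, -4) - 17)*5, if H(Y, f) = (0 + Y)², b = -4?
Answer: -400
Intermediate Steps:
H(Y, f) = Y²
F(D, R) = -63 (F(D, R) = (5² - 4)*(-3) = (25 - 4)*(-3) = 21*(-3) = -63)
(F(6, -4) - 17)*5 = (-63 - 17)*5 = -80*5 = -400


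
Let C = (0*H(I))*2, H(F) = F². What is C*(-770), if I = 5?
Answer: 0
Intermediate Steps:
C = 0 (C = (0*5²)*2 = (0*25)*2 = 0*2 = 0)
C*(-770) = 0*(-770) = 0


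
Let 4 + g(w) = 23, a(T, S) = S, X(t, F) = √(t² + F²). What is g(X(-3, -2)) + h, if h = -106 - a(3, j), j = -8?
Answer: -79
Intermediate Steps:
X(t, F) = √(F² + t²)
g(w) = 19 (g(w) = -4 + 23 = 19)
h = -98 (h = -106 - 1*(-8) = -106 + 8 = -98)
g(X(-3, -2)) + h = 19 - 98 = -79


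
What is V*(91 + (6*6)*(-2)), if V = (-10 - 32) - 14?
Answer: -1064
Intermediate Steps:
V = -56 (V = -42 - 14 = -56)
V*(91 + (6*6)*(-2)) = -56*(91 + (6*6)*(-2)) = -56*(91 + 36*(-2)) = -56*(91 - 72) = -56*19 = -1064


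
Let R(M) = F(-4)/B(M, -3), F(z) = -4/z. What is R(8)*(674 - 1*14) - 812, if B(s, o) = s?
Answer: -1459/2 ≈ -729.50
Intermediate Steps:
R(M) = 1/M (R(M) = (-4/(-4))/M = (-4*(-¼))/M = 1/M)
R(8)*(674 - 1*14) - 812 = (674 - 1*14)/8 - 812 = (674 - 14)/8 - 812 = (⅛)*660 - 812 = 165/2 - 812 = -1459/2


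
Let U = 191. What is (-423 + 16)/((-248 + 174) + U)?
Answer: -407/117 ≈ -3.4786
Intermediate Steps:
(-423 + 16)/((-248 + 174) + U) = (-423 + 16)/((-248 + 174) + 191) = -407/(-74 + 191) = -407/117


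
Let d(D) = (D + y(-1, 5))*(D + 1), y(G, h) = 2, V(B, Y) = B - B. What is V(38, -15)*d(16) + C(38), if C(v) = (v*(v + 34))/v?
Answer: 72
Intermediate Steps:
V(B, Y) = 0
C(v) = 34 + v (C(v) = (v*(34 + v))/v = 34 + v)
d(D) = (1 + D)*(2 + D) (d(D) = (D + 2)*(D + 1) = (2 + D)*(1 + D) = (1 + D)*(2 + D))
V(38, -15)*d(16) + C(38) = 0*(2 + 16² + 3*16) + (34 + 38) = 0*(2 + 256 + 48) + 72 = 0*306 + 72 = 0 + 72 = 72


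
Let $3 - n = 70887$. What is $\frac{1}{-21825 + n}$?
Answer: $- \frac{1}{92709} \approx -1.0786 \cdot 10^{-5}$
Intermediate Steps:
$n = -70884$ ($n = 3 - 70887 = -70884$)
$\frac{1}{-21825 + n} = \frac{1}{-21825 - 70884} = \frac{1}{-92709} = - \frac{1}{92709}$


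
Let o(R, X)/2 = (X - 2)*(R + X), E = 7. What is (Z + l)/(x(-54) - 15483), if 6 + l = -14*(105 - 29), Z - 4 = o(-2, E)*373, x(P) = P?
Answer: -17584/15537 ≈ -1.1318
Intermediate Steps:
o(R, X) = 2*(-2 + X)*(R + X) (o(R, X) = 2*((X - 2)*(R + X)) = 2*((-2 + X)*(R + X)) = 2*(-2 + X)*(R + X))
Z = 18654 (Z = 4 + (-4*(-2) - 4*7 + 2*7² + 2*(-2)*7)*373 = 4 + (8 - 28 + 2*49 - 28)*373 = 4 + (8 - 28 + 98 - 28)*373 = 4 + 50*373 = 4 + 18650 = 18654)
l = -1070 (l = -6 - 14*(105 - 29) = -6 - 14*76 = -6 - 1064 = -1070)
(Z + l)/(x(-54) - 15483) = (18654 - 1070)/(-54 - 15483) = 17584/(-15537) = 17584*(-1/15537) = -17584/15537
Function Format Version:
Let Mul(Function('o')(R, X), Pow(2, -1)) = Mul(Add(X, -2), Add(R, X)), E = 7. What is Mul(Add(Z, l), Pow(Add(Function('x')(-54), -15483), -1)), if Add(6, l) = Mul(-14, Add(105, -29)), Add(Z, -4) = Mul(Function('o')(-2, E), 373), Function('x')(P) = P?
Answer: Rational(-17584, 15537) ≈ -1.1318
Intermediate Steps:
Function('o')(R, X) = Mul(2, Add(-2, X), Add(R, X)) (Function('o')(R, X) = Mul(2, Mul(Add(X, -2), Add(R, X))) = Mul(2, Mul(Add(-2, X), Add(R, X))) = Mul(2, Add(-2, X), Add(R, X)))
Z = 18654 (Z = Add(4, Mul(Add(Mul(-4, -2), Mul(-4, 7), Mul(2, Pow(7, 2)), Mul(2, -2, 7)), 373)) = Add(4, Mul(Add(8, -28, Mul(2, 49), -28), 373)) = Add(4, Mul(Add(8, -28, 98, -28), 373)) = Add(4, Mul(50, 373)) = Add(4, 18650) = 18654)
l = -1070 (l = Add(-6, Mul(-14, Add(105, -29))) = Add(-6, Mul(-14, 76)) = Add(-6, -1064) = -1070)
Mul(Add(Z, l), Pow(Add(Function('x')(-54), -15483), -1)) = Mul(Add(18654, -1070), Pow(Add(-54, -15483), -1)) = Mul(17584, Pow(-15537, -1)) = Mul(17584, Rational(-1, 15537)) = Rational(-17584, 15537)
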